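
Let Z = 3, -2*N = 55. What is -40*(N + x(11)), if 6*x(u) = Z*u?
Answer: 880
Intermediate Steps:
N = -55/2 (N = -1/2*55 = -55/2 ≈ -27.500)
x(u) = u/2 (x(u) = (3*u)/6 = u/2)
-40*(N + x(11)) = -40*(-55/2 + (1/2)*11) = -40*(-55/2 + 11/2) = -40*(-22) = 880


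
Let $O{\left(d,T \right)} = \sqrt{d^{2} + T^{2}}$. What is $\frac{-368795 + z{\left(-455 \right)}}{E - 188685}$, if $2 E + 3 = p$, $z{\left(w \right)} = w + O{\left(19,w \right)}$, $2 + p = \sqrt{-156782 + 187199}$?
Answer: $\frac{69672859375}{35602965052} - \frac{377375 \sqrt{207386}}{71205930104} - \frac{\sqrt{6308059962}}{71205930104} + \frac{184625 \sqrt{30417}}{35602965052} \approx 1.9554$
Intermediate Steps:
$p = -2 + \sqrt{30417}$ ($p = -2 + \sqrt{-156782 + 187199} = -2 + \sqrt{30417} \approx 172.4$)
$O{\left(d,T \right)} = \sqrt{T^{2} + d^{2}}$
$z{\left(w \right)} = w + \sqrt{361 + w^{2}}$ ($z{\left(w \right)} = w + \sqrt{w^{2} + 19^{2}} = w + \sqrt{w^{2} + 361} = w + \sqrt{361 + w^{2}}$)
$E = - \frac{5}{2} + \frac{\sqrt{30417}}{2}$ ($E = - \frac{3}{2} + \frac{-2 + \sqrt{30417}}{2} = - \frac{3}{2} - \left(1 - \frac{\sqrt{30417}}{2}\right) = - \frac{5}{2} + \frac{\sqrt{30417}}{2} \approx 84.702$)
$\frac{-368795 + z{\left(-455 \right)}}{E - 188685} = \frac{-368795 - \left(455 - \sqrt{361 + \left(-455\right)^{2}}\right)}{\left(- \frac{5}{2} + \frac{\sqrt{30417}}{2}\right) - 188685} = \frac{-368795 - \left(455 - \sqrt{361 + 207025}\right)}{- \frac{377375}{2} + \frac{\sqrt{30417}}{2}} = \frac{-368795 - \left(455 - \sqrt{207386}\right)}{- \frac{377375}{2} + \frac{\sqrt{30417}}{2}} = \frac{-369250 + \sqrt{207386}}{- \frac{377375}{2} + \frac{\sqrt{30417}}{2}}$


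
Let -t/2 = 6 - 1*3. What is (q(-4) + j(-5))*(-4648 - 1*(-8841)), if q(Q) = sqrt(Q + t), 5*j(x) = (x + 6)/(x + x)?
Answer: -4193/50 + 4193*I*sqrt(10) ≈ -83.86 + 13259.0*I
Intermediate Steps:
t = -6 (t = -2*(6 - 1*3) = -2*(6 - 3) = -2*3 = -6)
j(x) = (6 + x)/(10*x) (j(x) = ((x + 6)/(x + x))/5 = ((6 + x)/((2*x)))/5 = ((6 + x)*(1/(2*x)))/5 = ((6 + x)/(2*x))/5 = (6 + x)/(10*x))
q(Q) = sqrt(-6 + Q) (q(Q) = sqrt(Q - 6) = sqrt(-6 + Q))
(q(-4) + j(-5))*(-4648 - 1*(-8841)) = (sqrt(-6 - 4) + (1/10)*(6 - 5)/(-5))*(-4648 - 1*(-8841)) = (sqrt(-10) + (1/10)*(-1/5)*1)*(-4648 + 8841) = (I*sqrt(10) - 1/50)*4193 = (-1/50 + I*sqrt(10))*4193 = -4193/50 + 4193*I*sqrt(10)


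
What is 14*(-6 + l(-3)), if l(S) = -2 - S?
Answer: -70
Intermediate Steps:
14*(-6 + l(-3)) = 14*(-6 + (-2 - 1*(-3))) = 14*(-6 + (-2 + 3)) = 14*(-6 + 1) = 14*(-5) = -70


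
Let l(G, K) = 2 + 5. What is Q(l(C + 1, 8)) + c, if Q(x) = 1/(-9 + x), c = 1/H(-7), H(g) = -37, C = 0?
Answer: -39/74 ≈ -0.52703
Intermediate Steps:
l(G, K) = 7
c = -1/37 (c = 1/(-37) = -1/37 ≈ -0.027027)
Q(l(C + 1, 8)) + c = 1/(-9 + 7) - 1/37 = 1/(-2) - 1/37 = -½ - 1/37 = -39/74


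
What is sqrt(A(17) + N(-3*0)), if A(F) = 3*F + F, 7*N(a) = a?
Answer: 2*sqrt(17) ≈ 8.2462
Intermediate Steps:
N(a) = a/7
A(F) = 4*F
sqrt(A(17) + N(-3*0)) = sqrt(4*17 + (-3*0)/7) = sqrt(68 + (1/7)*0) = sqrt(68 + 0) = sqrt(68) = 2*sqrt(17)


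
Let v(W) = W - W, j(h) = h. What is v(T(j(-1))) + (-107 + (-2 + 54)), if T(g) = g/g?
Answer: -55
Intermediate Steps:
T(g) = 1
v(W) = 0
v(T(j(-1))) + (-107 + (-2 + 54)) = 0 + (-107 + (-2 + 54)) = 0 + (-107 + 52) = 0 - 55 = -55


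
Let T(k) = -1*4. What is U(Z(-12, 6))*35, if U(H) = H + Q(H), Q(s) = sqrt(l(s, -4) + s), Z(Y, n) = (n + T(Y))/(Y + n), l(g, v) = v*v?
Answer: -35/3 + 35*sqrt(141)/3 ≈ 126.87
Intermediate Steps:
l(g, v) = v**2
T(k) = -4
Z(Y, n) = (-4 + n)/(Y + n) (Z(Y, n) = (n - 4)/(Y + n) = (-4 + n)/(Y + n))
Q(s) = sqrt(16 + s) (Q(s) = sqrt((-4)**2 + s) = sqrt(16 + s))
U(H) = H + sqrt(16 + H)
U(Z(-12, 6))*35 = ((-4 + 6)/(-12 + 6) + sqrt(16 + (-4 + 6)/(-12 + 6)))*35 = (2/(-6) + sqrt(16 + 2/(-6)))*35 = (-1/6*2 + sqrt(16 - 1/6*2))*35 = (-1/3 + sqrt(16 - 1/3))*35 = (-1/3 + sqrt(47/3))*35 = (-1/3 + sqrt(141)/3)*35 = -35/3 + 35*sqrt(141)/3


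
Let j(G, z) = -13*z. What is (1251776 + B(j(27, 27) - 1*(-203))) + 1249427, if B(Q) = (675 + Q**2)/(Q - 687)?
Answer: 2088481926/835 ≈ 2.5012e+6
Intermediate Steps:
B(Q) = (675 + Q**2)/(-687 + Q)
(1251776 + B(j(27, 27) - 1*(-203))) + 1249427 = (1251776 + (675 + (-13*27 - 1*(-203))**2)/(-687 + (-13*27 - 1*(-203)))) + 1249427 = (1251776 + (675 + (-351 + 203)**2)/(-687 + (-351 + 203))) + 1249427 = (1251776 + (675 + (-148)**2)/(-687 - 148)) + 1249427 = (1251776 + (675 + 21904)/(-835)) + 1249427 = (1251776 - 1/835*22579) + 1249427 = (1251776 - 22579/835) + 1249427 = 1045210381/835 + 1249427 = 2088481926/835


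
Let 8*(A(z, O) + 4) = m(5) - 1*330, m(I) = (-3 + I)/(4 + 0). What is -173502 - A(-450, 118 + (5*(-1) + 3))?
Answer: -2775309/16 ≈ -1.7346e+5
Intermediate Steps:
m(I) = -3/4 + I/4 (m(I) = (-3 + I)/4 = (-3 + I)*(1/4) = -3/4 + I/4)
A(z, O) = -723/16 (A(z, O) = -4 + ((-3/4 + (1/4)*5) - 1*330)/8 = -4 + ((-3/4 + 5/4) - 330)/8 = -4 + (1/2 - 330)/8 = -4 + (1/8)*(-659/2) = -4 - 659/16 = -723/16)
-173502 - A(-450, 118 + (5*(-1) + 3)) = -173502 - 1*(-723/16) = -173502 + 723/16 = -2775309/16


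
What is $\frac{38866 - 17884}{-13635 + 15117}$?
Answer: $\frac{269}{19} \approx 14.158$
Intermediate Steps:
$\frac{38866 - 17884}{-13635 + 15117} = \frac{20982}{1482} = 20982 \cdot \frac{1}{1482} = \frac{269}{19}$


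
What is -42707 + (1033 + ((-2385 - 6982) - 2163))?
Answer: -53204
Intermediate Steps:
-42707 + (1033 + ((-2385 - 6982) - 2163)) = -42707 + (1033 + (-9367 - 2163)) = -42707 + (1033 - 11530) = -42707 - 10497 = -53204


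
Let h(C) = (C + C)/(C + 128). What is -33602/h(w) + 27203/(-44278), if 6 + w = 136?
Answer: -7382058589/221390 ≈ -33344.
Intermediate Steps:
w = 130 (w = -6 + 136 = 130)
h(C) = 2*C/(128 + C) (h(C) = (2*C)/(128 + C) = 2*C/(128 + C))
-33602/h(w) + 27203/(-44278) = -33602/(2*130/(128 + 130)) + 27203/(-44278) = -33602/(2*130/258) + 27203*(-1/44278) = -33602/(2*130*(1/258)) - 27203/44278 = -33602/130/129 - 27203/44278 = -33602*129/130 - 27203/44278 = -2167329/65 - 27203/44278 = -7382058589/221390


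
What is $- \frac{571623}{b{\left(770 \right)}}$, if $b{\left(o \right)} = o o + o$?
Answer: $- \frac{190541}{197890} \approx -0.96286$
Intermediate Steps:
$b{\left(o \right)} = o + o^{2}$ ($b{\left(o \right)} = o^{2} + o = o + o^{2}$)
$- \frac{571623}{b{\left(770 \right)}} = - \frac{571623}{770 \left(1 + 770\right)} = - \frac{571623}{770 \cdot 771} = - \frac{571623}{593670} = \left(-571623\right) \frac{1}{593670} = - \frac{190541}{197890}$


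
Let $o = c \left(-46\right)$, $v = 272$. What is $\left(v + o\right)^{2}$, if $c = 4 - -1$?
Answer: $1764$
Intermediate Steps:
$c = 5$ ($c = 4 + 1 = 5$)
$o = -230$ ($o = 5 \left(-46\right) = -230$)
$\left(v + o\right)^{2} = \left(272 - 230\right)^{2} = 42^{2} = 1764$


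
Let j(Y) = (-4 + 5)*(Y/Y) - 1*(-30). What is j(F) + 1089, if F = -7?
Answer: 1120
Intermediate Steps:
j(Y) = 31 (j(Y) = 1*1 + 30 = 1 + 30 = 31)
j(F) + 1089 = 31 + 1089 = 1120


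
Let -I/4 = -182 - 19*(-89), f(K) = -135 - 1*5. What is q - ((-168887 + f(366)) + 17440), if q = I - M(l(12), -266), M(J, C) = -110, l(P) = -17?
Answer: 145661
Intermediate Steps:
f(K) = -140 (f(K) = -135 - 5 = -140)
I = -6036 (I = -4*(-182 - 19*(-89)) = -4*(-182 + 1691) = -4*1509 = -6036)
q = -5926 (q = -6036 - 1*(-110) = -6036 + 110 = -5926)
q - ((-168887 + f(366)) + 17440) = -5926 - ((-168887 - 140) + 17440) = -5926 - (-169027 + 17440) = -5926 - 1*(-151587) = -5926 + 151587 = 145661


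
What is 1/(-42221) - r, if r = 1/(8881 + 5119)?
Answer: -56221/591094000 ≈ -9.5113e-5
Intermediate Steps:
r = 1/14000 ≈ 7.1429e-5
1/(-42221) - r = 1/(-42221) - 1*1/14000 = -1/42221 - 1/14000 = -56221/591094000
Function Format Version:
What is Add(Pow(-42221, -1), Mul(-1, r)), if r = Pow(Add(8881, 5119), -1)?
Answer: Rational(-56221, 591094000) ≈ -9.5113e-5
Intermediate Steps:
r = Rational(1, 14000) (r = Pow(14000, -1) = Rational(1, 14000) ≈ 7.1429e-5)
Add(Pow(-42221, -1), Mul(-1, r)) = Add(Pow(-42221, -1), Mul(-1, Rational(1, 14000))) = Add(Rational(-1, 42221), Rational(-1, 14000)) = Rational(-56221, 591094000)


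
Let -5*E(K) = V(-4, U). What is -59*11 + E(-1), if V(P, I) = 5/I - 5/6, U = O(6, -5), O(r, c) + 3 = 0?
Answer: -1297/2 ≈ -648.50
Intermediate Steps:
O(r, c) = -3 (O(r, c) = -3 + 0 = -3)
U = -3
V(P, I) = -⅚ + 5/I (V(P, I) = 5/I - 5*⅙ = 5/I - ⅚ = -⅚ + 5/I)
E(K) = ½ (E(K) = -(-⅚ + 5/(-3))/5 = -(-⅚ + 5*(-⅓))/5 = -(-⅚ - 5/3)/5 = -⅕*(-5/2) = ½)
-59*11 + E(-1) = -59*11 + ½ = -649 + ½ = -1297/2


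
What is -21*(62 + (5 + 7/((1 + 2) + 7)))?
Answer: -14217/10 ≈ -1421.7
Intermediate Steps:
-21*(62 + (5 + 7/((1 + 2) + 7))) = -21*(62 + (5 + 7/(3 + 7))) = -21*(62 + (5 + 7/10)) = -21*(62 + 57/10) = -21*677/10 = -14217/10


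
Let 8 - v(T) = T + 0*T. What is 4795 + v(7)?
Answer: 4796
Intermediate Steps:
v(T) = 8 - T (v(T) = 8 - (T + 0*T) = 8 - (T + 0) = 8 - T)
4795 + v(7) = 4795 + (8 - 1*7) = 4795 + (8 - 7) = 4795 + 1 = 4796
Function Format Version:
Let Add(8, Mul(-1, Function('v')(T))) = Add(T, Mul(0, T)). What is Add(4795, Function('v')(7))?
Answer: 4796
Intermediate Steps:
Function('v')(T) = Add(8, Mul(-1, T)) (Function('v')(T) = Add(8, Mul(-1, Add(T, Mul(0, T)))) = Add(8, Mul(-1, Add(T, 0))) = Add(8, Mul(-1, T)))
Add(4795, Function('v')(7)) = Add(4795, Add(8, Mul(-1, 7))) = Add(4795, Add(8, -7)) = Add(4795, 1) = 4796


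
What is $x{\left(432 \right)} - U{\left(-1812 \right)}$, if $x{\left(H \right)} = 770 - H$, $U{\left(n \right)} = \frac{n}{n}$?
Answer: $337$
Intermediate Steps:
$U{\left(n \right)} = 1$
$x{\left(432 \right)} - U{\left(-1812 \right)} = \left(770 - 432\right) - 1 = 338 - 1 = 337$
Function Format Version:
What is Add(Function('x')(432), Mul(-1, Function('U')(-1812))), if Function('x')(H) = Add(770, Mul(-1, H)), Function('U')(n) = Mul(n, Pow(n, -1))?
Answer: 337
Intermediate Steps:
Function('U')(n) = 1
Add(Function('x')(432), Mul(-1, Function('U')(-1812))) = Add(Add(770, Mul(-1, 432)), Mul(-1, 1)) = Add(Add(770, -432), -1) = Add(338, -1) = 337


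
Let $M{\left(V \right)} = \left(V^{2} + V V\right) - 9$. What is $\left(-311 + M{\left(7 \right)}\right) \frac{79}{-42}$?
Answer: $\frac{2923}{7} \approx 417.57$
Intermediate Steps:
$M{\left(V \right)} = -9 + 2 V^{2}$ ($M{\left(V \right)} = \left(V^{2} + V^{2}\right) - 9 = 2 V^{2} - 9 = -9 + 2 V^{2}$)
$\left(-311 + M{\left(7 \right)}\right) \frac{79}{-42} = \left(-311 - \left(9 - 2 \cdot 7^{2}\right)\right) \frac{79}{-42} = \left(-311 + \left(-9 + 2 \cdot 49\right)\right) 79 \left(- \frac{1}{42}\right) = \left(-311 + \left(-9 + 98\right)\right) \left(- \frac{79}{42}\right) = \left(-311 + 89\right) \left(- \frac{79}{42}\right) = \left(-222\right) \left(- \frac{79}{42}\right) = \frac{2923}{7}$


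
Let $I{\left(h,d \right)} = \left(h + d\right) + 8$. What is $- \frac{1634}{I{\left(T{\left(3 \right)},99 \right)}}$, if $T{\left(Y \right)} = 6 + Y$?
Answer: $- \frac{817}{58} \approx -14.086$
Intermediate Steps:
$I{\left(h,d \right)} = 8 + d + h$ ($I{\left(h,d \right)} = \left(d + h\right) + 8 = 8 + d + h$)
$- \frac{1634}{I{\left(T{\left(3 \right)},99 \right)}} = - \frac{1634}{8 + 99 + \left(6 + 3\right)} = - \frac{1634}{8 + 99 + 9} = - \frac{1634}{116} = \left(-1634\right) \frac{1}{116} = - \frac{817}{58}$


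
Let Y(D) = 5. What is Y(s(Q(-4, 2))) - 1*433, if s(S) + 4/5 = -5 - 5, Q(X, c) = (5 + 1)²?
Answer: -428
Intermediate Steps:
Q(X, c) = 36 (Q(X, c) = 6² = 36)
s(S) = -54/5 (s(S) = -⅘ + (-5 - 5) = -⅘ - 10 = -54/5)
Y(s(Q(-4, 2))) - 1*433 = 5 - 1*433 = 5 - 433 = -428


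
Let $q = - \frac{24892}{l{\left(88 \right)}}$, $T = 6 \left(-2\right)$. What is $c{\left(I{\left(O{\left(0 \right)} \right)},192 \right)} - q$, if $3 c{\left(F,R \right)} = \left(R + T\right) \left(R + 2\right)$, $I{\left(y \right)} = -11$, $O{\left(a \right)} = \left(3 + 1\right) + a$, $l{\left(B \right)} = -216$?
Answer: $\frac{622337}{54} \approx 11525.0$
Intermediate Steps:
$O{\left(a \right)} = 4 + a$
$T = -12$
$c{\left(F,R \right)} = \frac{\left(-12 + R\right) \left(2 + R\right)}{3}$ ($c{\left(F,R \right)} = \frac{\left(R - 12\right) \left(R + 2\right)}{3} = \frac{\left(-12 + R\right) \left(2 + R\right)}{3}$)
$q = \frac{6223}{54}$ ($q = - \frac{24892}{-216} = \left(-24892\right) \left(- \frac{1}{216}\right) = \frac{6223}{54} \approx 115.24$)
$c{\left(I{\left(O{\left(0 \right)} \right)},192 \right)} - q = \left(-8 - 640 + \frac{192^{2}}{3}\right) - \frac{6223}{54} = \left(-8 - 640 + \frac{1}{3} \cdot 36864\right) - \frac{6223}{54} = \left(-8 - 640 + 12288\right) - \frac{6223}{54} = 11640 - \frac{6223}{54} = \frac{622337}{54}$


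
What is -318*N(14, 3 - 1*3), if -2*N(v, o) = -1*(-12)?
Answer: 1908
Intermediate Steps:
N(v, o) = -6 (N(v, o) = -(-1)*(-12)/2 = -½*12 = -6)
-318*N(14, 3 - 1*3) = -318*(-6) = 1908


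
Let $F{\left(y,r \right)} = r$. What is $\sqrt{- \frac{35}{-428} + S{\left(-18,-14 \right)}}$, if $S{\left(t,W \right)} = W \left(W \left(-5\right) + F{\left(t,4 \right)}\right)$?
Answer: $\frac{i \sqrt{47440911}}{214} \approx 32.186 i$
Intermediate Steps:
$S{\left(t,W \right)} = W \left(4 - 5 W\right)$ ($S{\left(t,W \right)} = W \left(W \left(-5\right) + 4\right) = W \left(- 5 W + 4\right) = W \left(4 - 5 W\right)$)
$\sqrt{- \frac{35}{-428} + S{\left(-18,-14 \right)}} = \sqrt{- \frac{35}{-428} - 14 \left(4 - -70\right)} = \sqrt{\left(-35\right) \left(- \frac{1}{428}\right) - 14 \left(4 + 70\right)} = \sqrt{\frac{35}{428} - 1036} = \sqrt{- \frac{443373}{428}} = \frac{i \sqrt{47440911}}{214}$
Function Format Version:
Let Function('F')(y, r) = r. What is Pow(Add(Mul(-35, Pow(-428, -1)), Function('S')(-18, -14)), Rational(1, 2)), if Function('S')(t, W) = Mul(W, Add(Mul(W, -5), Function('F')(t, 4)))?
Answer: Mul(Rational(1, 214), I, Pow(47440911, Rational(1, 2))) ≈ Mul(32.186, I)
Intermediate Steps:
Function('S')(t, W) = Mul(W, Add(4, Mul(-5, W))) (Function('S')(t, W) = Mul(W, Add(Mul(W, -5), 4)) = Mul(W, Add(Mul(-5, W), 4)) = Mul(W, Add(4, Mul(-5, W))))
Pow(Add(Mul(-35, Pow(-428, -1)), Function('S')(-18, -14)), Rational(1, 2)) = Pow(Add(Mul(-35, Pow(-428, -1)), Mul(-14, Add(4, Mul(-5, -14)))), Rational(1, 2)) = Pow(Add(Mul(-35, Rational(-1, 428)), Mul(-14, Add(4, 70))), Rational(1, 2)) = Pow(Add(Rational(35, 428), Mul(-14, 74)), Rational(1, 2)) = Pow(Add(Rational(35, 428), -1036), Rational(1, 2)) = Pow(Rational(-443373, 428), Rational(1, 2)) = Mul(Rational(1, 214), I, Pow(47440911, Rational(1, 2)))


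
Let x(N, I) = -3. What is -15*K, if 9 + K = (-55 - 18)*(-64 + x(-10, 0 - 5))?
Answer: -73230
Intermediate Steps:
K = 4882 (K = -9 + (-55 - 18)*(-64 - 3) = -9 - 73*(-67) = -9 + 4891 = 4882)
-15*K = -15*4882 = -73230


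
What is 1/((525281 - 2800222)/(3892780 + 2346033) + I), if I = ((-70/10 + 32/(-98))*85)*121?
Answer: -43671691/3290824899172 ≈ -1.3271e-5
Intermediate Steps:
I = -3692315/49 (I = ((-70*1/10 + 32*(-1/98))*85)*121 = ((-7 - 16/49)*85)*121 = -359/49*85*121 = -30515/49*121 = -3692315/49 ≈ -75353.)
1/((525281 - 2800222)/(3892780 + 2346033) + I) = 1/((525281 - 2800222)/(3892780 + 2346033) - 3692315/49) = 1/(-2274941/6238813 - 3692315/49) = 1/(-3290824899172/43671691) = -43671691/3290824899172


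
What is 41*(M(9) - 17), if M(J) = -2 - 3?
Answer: -902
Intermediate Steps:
M(J) = -5
41*(M(9) - 17) = 41*(-5 - 17) = 41*(-22) = -902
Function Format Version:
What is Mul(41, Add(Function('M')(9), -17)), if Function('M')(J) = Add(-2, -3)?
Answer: -902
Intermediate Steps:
Function('M')(J) = -5
Mul(41, Add(Function('M')(9), -17)) = Mul(41, Add(-5, -17)) = Mul(41, -22) = -902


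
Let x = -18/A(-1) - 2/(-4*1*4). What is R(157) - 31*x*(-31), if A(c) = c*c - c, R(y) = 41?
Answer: -67903/8 ≈ -8487.9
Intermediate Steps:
A(c) = c**2 - c
x = -71/8 (x = -18*(-1/(-1 - 1)) - 2/(-4*1*4) = -18/((-1*(-2))) - 2/((-4*4)) = -18/2 - 2/(-16) = -18*1/2 - 2*(-1/16) = -9 + 1/8 = -71/8 ≈ -8.8750)
R(157) - 31*x*(-31) = 41 - 31*(-71/8)*(-31) = 41 + (2201/8)*(-31) = 41 - 68231/8 = -67903/8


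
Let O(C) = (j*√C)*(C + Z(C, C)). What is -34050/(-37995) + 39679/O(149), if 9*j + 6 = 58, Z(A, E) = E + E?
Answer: 2270/2533 + 119037*√149/1154452 ≈ 2.1548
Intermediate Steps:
Z(A, E) = 2*E
j = 52/9 (j = -⅔ + (⅑)*58 = -⅔ + 58/9 = 52/9 ≈ 5.7778)
O(C) = 52*C^(3/2)/3 (O(C) = (52*√C/9)*(C + 2*C) = (52*√C/9)*(3*C) = 52*C^(3/2)/3)
-34050/(-37995) + 39679/O(149) = -34050/(-37995) + 39679/((52*149^(3/2)/3)) = -34050*(-1/37995) + 39679/((52*(149*√149)/3)) = 2270/2533 + 39679/((7748*√149/3)) = 2270/2533 + 39679*(3*√149/1154452) = 2270/2533 + 119037*√149/1154452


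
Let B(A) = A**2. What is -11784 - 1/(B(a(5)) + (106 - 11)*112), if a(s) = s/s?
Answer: -125393545/10641 ≈ -11784.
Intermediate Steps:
a(s) = 1
-11784 - 1/(B(a(5)) + (106 - 11)*112) = -11784 - 1/(1**2 + (106 - 11)*112) = -11784 - 1/(1 + 95*112) = -11784 - 1/(1 + 10640) = -11784 - 1/10641 = -125393545/10641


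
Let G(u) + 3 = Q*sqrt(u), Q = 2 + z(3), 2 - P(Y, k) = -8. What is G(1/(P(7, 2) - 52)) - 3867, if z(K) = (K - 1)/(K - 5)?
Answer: -3870 + I*sqrt(42)/42 ≈ -3870.0 + 0.1543*I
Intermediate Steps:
z(K) = (-1 + K)/(-5 + K)
P(Y, k) = 10 (P(Y, k) = 2 - 1*(-8) = 2 + 8 = 10)
Q = 1 (Q = 2 + (-1 + 3)/(-5 + 3) = 2 + 2/(-2) = 2 - 1/2*2 = 2 - 1 = 1)
G(u) = -3 + sqrt(u) (G(u) = -3 + 1*sqrt(u) = -3 + sqrt(u))
G(1/(P(7, 2) - 52)) - 3867 = (-3 + sqrt(1/(10 - 52))) - 3867 = (-3 + sqrt(1/(-42))) - 3867 = (-3 + sqrt(-1/42)) - 3867 = (-3 + I*sqrt(42)/42) - 3867 = -3870 + I*sqrt(42)/42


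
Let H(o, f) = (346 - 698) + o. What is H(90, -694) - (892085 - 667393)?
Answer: -224954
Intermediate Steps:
H(o, f) = -352 + o
H(90, -694) - (892085 - 667393) = (-352 + 90) - (892085 - 667393) = -262 - 1*224692 = -262 - 224692 = -224954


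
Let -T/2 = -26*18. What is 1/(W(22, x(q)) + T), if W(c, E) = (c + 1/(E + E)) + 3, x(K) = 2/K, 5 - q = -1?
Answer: 2/1925 ≈ 0.0010390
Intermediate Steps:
q = 6 (q = 5 - 1*(-1) = 5 + 1 = 6)
W(c, E) = 3 + c + 1/(2*E) (W(c, E) = (c + 1/(2*E)) + 3 = 3 + c + 1/(2*E))
T = 936 (T = -(-52)*18 = -2*(-468) = 936)
1/(W(22, x(q)) + T) = 1/((3 + 22 + 1/(2*((2/6)))) + 936) = 1/((3 + 22 + 1/(2*((2*(⅙))))) + 936) = 1/((3 + 22 + 1/(2*(⅓))) + 936) = 1/((3 + 22 + (½)*3) + 936) = 1/((3 + 22 + 3/2) + 936) = 1/(53/2 + 936) = 1/(1925/2) = 2/1925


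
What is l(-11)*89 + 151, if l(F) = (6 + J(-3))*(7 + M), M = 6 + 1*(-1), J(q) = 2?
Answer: 8695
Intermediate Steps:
M = 5 (M = 6 - 1 = 5)
l(F) = 96 (l(F) = (6 + 2)*(7 + 5) = 8*12 = 96)
l(-11)*89 + 151 = 96*89 + 151 = 8544 + 151 = 8695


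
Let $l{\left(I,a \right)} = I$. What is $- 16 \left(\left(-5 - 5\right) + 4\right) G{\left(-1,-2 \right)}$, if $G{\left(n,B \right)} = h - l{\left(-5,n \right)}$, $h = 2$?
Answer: $672$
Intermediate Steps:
$G{\left(n,B \right)} = 7$ ($G{\left(n,B \right)} = 2 - -5 = 2 + 5 = 7$)
$- 16 \left(\left(-5 - 5\right) + 4\right) G{\left(-1,-2 \right)} = - 16 \left(\left(-5 - 5\right) + 4\right) 7 = - 16 \left(-10 + 4\right) 7 = \left(-16\right) \left(-6\right) 7 = 96 \cdot 7 = 672$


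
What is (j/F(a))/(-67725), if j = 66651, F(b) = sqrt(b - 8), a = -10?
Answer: 22217*I*sqrt(2)/135450 ≈ 0.23196*I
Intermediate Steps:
F(b) = sqrt(-8 + b)
(j/F(a))/(-67725) = (66651/(sqrt(-8 - 10)))/(-67725) = (66651/(sqrt(-18)))*(-1/67725) = (66651/((3*I*sqrt(2))))*(-1/67725) = (66651*(-I*sqrt(2)/6))*(-1/67725) = -22217*I*sqrt(2)/2*(-1/67725) = 22217*I*sqrt(2)/135450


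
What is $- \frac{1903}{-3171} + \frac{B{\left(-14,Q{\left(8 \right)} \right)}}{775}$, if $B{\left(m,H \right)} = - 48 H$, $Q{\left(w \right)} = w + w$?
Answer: $- \frac{960503}{2457525} \approx -0.39084$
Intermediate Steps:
$Q{\left(w \right)} = 2 w$
$- \frac{1903}{-3171} + \frac{B{\left(-14,Q{\left(8 \right)} \right)}}{775} = - \frac{1903}{-3171} + \frac{\left(-48\right) 2 \cdot 8}{775} = \left(-1903\right) \left(- \frac{1}{3171}\right) + \left(-48\right) 16 \cdot \frac{1}{775} = \frac{1903}{3171} - \frac{768}{775} = - \frac{960503}{2457525}$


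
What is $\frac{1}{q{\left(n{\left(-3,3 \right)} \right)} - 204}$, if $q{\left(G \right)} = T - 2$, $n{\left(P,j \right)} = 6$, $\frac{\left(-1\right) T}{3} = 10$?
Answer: $- \frac{1}{236} \approx -0.0042373$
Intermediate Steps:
$T = -30$ ($T = \left(-3\right) 10 = -30$)
$q{\left(G \right)} = -32$ ($q{\left(G \right)} = -30 - 2 = -32$)
$\frac{1}{q{\left(n{\left(-3,3 \right)} \right)} - 204} = \frac{1}{-32 - 204} = \frac{1}{-236} = - \frac{1}{236}$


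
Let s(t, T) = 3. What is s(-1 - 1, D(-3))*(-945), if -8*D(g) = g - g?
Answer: -2835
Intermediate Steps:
D(g) = 0 (D(g) = -(g - g)/8 = -1/8*0 = 0)
s(-1 - 1, D(-3))*(-945) = 3*(-945) = -2835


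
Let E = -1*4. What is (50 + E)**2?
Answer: 2116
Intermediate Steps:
E = -4
(50 + E)**2 = (50 - 4)**2 = 46**2 = 2116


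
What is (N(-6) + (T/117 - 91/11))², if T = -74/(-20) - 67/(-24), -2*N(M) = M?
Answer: 649234674001/23851713600 ≈ 27.220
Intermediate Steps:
N(M) = -M/2
T = 779/120 (T = -74*(-1/20) - 67*(-1/24) = 37/10 + 67/24 = 779/120 ≈ 6.4917)
(N(-6) + (T/117 - 91/11))² = (-½*(-6) + ((779/120)/117 - 91/11))² = (3 + ((779/120)*(1/117) - 91*1/11))² = (3 + (779/14040 - 91/11))² = (3 - 1269071/154440)² = (-805751/154440)² = 649234674001/23851713600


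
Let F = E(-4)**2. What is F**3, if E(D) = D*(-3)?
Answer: 2985984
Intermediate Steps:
E(D) = -3*D
F = 144 (F = (-3*(-4))**2 = 12**2 = 144)
F**3 = 144**3 = 2985984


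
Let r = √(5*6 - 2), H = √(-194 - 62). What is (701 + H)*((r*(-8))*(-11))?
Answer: √7*(123376 + 2816*I) ≈ 3.2642e+5 + 7450.4*I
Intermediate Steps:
H = 16*I (H = √(-256) = 16*I ≈ 16.0*I)
r = 2*√7 (r = √(30 - 2) = √28 = 2*√7 ≈ 5.2915)
(701 + H)*((r*(-8))*(-11)) = (701 + 16*I)*(((2*√7)*(-8))*(-11)) = (701 + 16*I)*(-16*√7*(-11)) = (701 + 16*I)*(176*√7) = 176*√7*(701 + 16*I)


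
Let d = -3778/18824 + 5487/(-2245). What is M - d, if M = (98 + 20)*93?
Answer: 231935846009/21129940 ≈ 10977.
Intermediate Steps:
d = -55884449/21129940 (d = -3778*1/18824 + 5487*(-1/2245) = -1889/9412 - 5487/2245 = -55884449/21129940 ≈ -2.6448)
M = 10974 (M = 118*93 = 10974)
M - d = 10974 - 1*(-55884449/21129940) = 10974 + 55884449/21129940 = 231935846009/21129940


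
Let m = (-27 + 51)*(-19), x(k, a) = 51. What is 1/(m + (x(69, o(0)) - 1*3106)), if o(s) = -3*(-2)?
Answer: -1/3511 ≈ -0.00028482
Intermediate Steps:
o(s) = 6
m = -456 (m = 24*(-19) = -456)
1/(m + (x(69, o(0)) - 1*3106)) = 1/(-456 + (51 - 1*3106)) = 1/(-456 + (51 - 3106)) = 1/(-456 - 3055) = 1/(-3511) = -1/3511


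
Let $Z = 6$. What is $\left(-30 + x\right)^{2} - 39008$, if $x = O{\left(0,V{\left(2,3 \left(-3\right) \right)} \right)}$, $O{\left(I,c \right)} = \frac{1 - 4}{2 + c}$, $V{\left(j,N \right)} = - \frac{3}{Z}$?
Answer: $-37984$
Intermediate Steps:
$V{\left(j,N \right)} = - \frac{1}{2}$ ($V{\left(j,N \right)} = - \frac{3}{6} = \left(-3\right) \frac{1}{6} = - \frac{1}{2}$)
$O{\left(I,c \right)} = - \frac{3}{2 + c}$
$x = -2$ ($x = - \frac{3}{2 - \frac{1}{2}} = - \frac{3}{\frac{3}{2}} = \left(-3\right) \frac{2}{3} = -2$)
$\left(-30 + x\right)^{2} - 39008 = \left(-30 - 2\right)^{2} - 39008 = \left(-32\right)^{2} - 39008 = 1024 - 39008 = -37984$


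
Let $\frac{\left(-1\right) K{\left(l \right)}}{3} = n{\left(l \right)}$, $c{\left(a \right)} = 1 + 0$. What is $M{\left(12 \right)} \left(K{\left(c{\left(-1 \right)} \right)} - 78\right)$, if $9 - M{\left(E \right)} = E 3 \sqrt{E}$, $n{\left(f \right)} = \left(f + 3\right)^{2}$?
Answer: $-1134 + 9072 \sqrt{3} \approx 14579.0$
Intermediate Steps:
$c{\left(a \right)} = 1$
$n{\left(f \right)} = \left(3 + f\right)^{2}$
$K{\left(l \right)} = - 3 \left(3 + l\right)^{2}$
$M{\left(E \right)} = 9 - 3 E^{\frac{3}{2}}$ ($M{\left(E \right)} = 9 - E 3 \sqrt{E} = 9 - 3 E^{\frac{3}{2}}$)
$M{\left(12 \right)} \left(K{\left(c{\left(-1 \right)} \right)} - 78\right) = \left(9 - 3 \cdot 12^{\frac{3}{2}}\right) \left(- 3 \left(3 + 1\right)^{2} - 78\right) = \left(9 - 3 \cdot 24 \sqrt{3}\right) \left(- 3 \cdot 4^{2} - 78\right) = \left(9 - 72 \sqrt{3}\right) \left(\left(-3\right) 16 - 78\right) = \left(9 - 72 \sqrt{3}\right) \left(-48 - 78\right) = \left(9 - 72 \sqrt{3}\right) \left(-126\right) = -1134 + 9072 \sqrt{3}$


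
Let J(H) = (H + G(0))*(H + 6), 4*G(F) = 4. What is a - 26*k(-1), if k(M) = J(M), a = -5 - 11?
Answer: -16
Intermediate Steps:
a = -16
G(F) = 1 (G(F) = (1/4)*4 = 1)
J(H) = (1 + H)*(6 + H) (J(H) = (H + 1)*(H + 6) = (1 + H)*(6 + H))
k(M) = 6 + M**2 + 7*M
a - 26*k(-1) = -16 - 26*(6 + (-1)**2 + 7*(-1)) = -16 - 26*(6 + 1 - 7) = -16 - 26*0 = -16 + 0 = -16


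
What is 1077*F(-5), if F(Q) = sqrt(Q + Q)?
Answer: 1077*I*sqrt(10) ≈ 3405.8*I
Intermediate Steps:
F(Q) = sqrt(2)*sqrt(Q) (F(Q) = sqrt(2*Q) = sqrt(2)*sqrt(Q))
1077*F(-5) = 1077*(sqrt(2)*sqrt(-5)) = 1077*(sqrt(2)*(I*sqrt(5))) = 1077*(I*sqrt(10)) = 1077*I*sqrt(10)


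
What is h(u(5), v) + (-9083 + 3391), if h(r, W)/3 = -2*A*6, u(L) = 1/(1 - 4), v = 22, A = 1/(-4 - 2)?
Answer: -5686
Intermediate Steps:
A = -1/6 (A = 1/(-6) = -1/6 ≈ -0.16667)
u(L) = -1/3 (u(L) = 1/(-3) = -1/3)
h(r, W) = 6 (h(r, W) = 3*(-2*(-1/6)*6) = 3*((1/3)*6) = 3*2 = 6)
h(u(5), v) + (-9083 + 3391) = 6 + (-9083 + 3391) = 6 - 5692 = -5686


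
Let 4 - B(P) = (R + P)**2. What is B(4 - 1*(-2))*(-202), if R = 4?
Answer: 19392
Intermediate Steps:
B(P) = 4 - (4 + P)**2
B(4 - 1*(-2))*(-202) = (4 - (4 + (4 - 1*(-2)))**2)*(-202) = (4 - (4 + (4 + 2))**2)*(-202) = (4 - (4 + 6)**2)*(-202) = (4 - 1*10**2)*(-202) = (4 - 1*100)*(-202) = (4 - 100)*(-202) = -96*(-202) = 19392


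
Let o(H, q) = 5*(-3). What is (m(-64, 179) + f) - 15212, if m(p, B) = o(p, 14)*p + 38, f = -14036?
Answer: -28250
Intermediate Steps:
o(H, q) = -15
m(p, B) = 38 - 15*p (m(p, B) = -15*p + 38 = 38 - 15*p)
(m(-64, 179) + f) - 15212 = ((38 - 15*(-64)) - 14036) - 15212 = ((38 + 960) - 14036) - 15212 = (998 - 14036) - 15212 = -13038 - 15212 = -28250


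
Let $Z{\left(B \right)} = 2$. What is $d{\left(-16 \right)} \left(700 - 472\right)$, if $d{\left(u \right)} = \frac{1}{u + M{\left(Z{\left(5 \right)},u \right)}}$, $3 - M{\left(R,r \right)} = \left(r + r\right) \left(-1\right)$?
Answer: $- \frac{76}{15} \approx -5.0667$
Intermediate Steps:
$M{\left(R,r \right)} = 3 + 2 r$ ($M{\left(R,r \right)} = 3 - \left(r + r\right) \left(-1\right) = 3 - 2 r \left(-1\right) = 3 - - 2 r = 3 + 2 r$)
$d{\left(u \right)} = \frac{1}{3 + 3 u}$ ($d{\left(u \right)} = \frac{1}{u + \left(3 + 2 u\right)} = \frac{1}{3 + 3 u}$)
$d{\left(-16 \right)} \left(700 - 472\right) = \frac{1}{3 \left(1 - 16\right)} \left(700 - 472\right) = \frac{1}{3 \left(-15\right)} 228 = \frac{1}{3} \left(- \frac{1}{15}\right) 228 = \left(- \frac{1}{45}\right) 228 = - \frac{76}{15}$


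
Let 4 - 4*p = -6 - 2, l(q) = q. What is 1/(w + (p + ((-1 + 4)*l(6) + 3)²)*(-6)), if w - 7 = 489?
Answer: -1/2168 ≈ -0.00046125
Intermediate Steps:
p = 3 (p = 1 - (-6 - 2)/4 = 1 - ¼*(-8) = 1 + 2 = 3)
w = 496 (w = 7 + 489 = 496)
1/(w + (p + ((-1 + 4)*l(6) + 3)²)*(-6)) = 1/(496 + (3 + ((-1 + 4)*6 + 3)²)*(-6)) = 1/(496 + (3 + (3*6 + 3)²)*(-6)) = 1/(496 + (3 + (18 + 3)²)*(-6)) = 1/(496 + (3 + 21²)*(-6)) = 1/(496 + (3 + 441)*(-6)) = 1/(496 + 444*(-6)) = 1/(496 - 2664) = 1/(-2168) = -1/2168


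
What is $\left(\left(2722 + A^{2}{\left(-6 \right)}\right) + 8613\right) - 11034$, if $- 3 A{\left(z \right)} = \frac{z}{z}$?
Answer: $\frac{2710}{9} \approx 301.11$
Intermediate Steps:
$A{\left(z \right)} = - \frac{1}{3}$ ($A{\left(z \right)} = - \frac{z \frac{1}{z}}{3} = \left(- \frac{1}{3}\right) 1 = - \frac{1}{3}$)
$\left(\left(2722 + A^{2}{\left(-6 \right)}\right) + 8613\right) - 11034 = \left(\left(2722 + \left(- \frac{1}{3}\right)^{2}\right) + 8613\right) - 11034 = \left(\left(2722 + \frac{1}{9}\right) + 8613\right) - 11034 = \left(\frac{24499}{9} + 8613\right) - 11034 = \frac{102016}{9} - 11034 = \frac{2710}{9}$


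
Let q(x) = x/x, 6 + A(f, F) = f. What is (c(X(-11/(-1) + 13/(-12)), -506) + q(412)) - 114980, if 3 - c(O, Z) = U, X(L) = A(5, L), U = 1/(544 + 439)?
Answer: -113021409/983 ≈ -1.1498e+5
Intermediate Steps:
U = 1/983 ≈ 0.0010173
A(f, F) = -6 + f
X(L) = -1 (X(L) = -6 + 5 = -1)
c(O, Z) = 2948/983 (c(O, Z) = 3 - 1*1/983 = 3 - 1/983 = 2948/983)
q(x) = 1
(c(X(-11/(-1) + 13/(-12)), -506) + q(412)) - 114980 = (2948/983 + 1) - 114980 = 3931/983 - 114980 = -113021409/983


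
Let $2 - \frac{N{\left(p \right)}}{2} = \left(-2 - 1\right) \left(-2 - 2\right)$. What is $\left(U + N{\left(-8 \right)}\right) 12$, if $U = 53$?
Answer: $396$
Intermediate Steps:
$N{\left(p \right)} = -20$ ($N{\left(p \right)} = 4 - 2 \left(-2 - 1\right) \left(-2 - 2\right) = 4 - 2 \left(\left(-3\right) \left(-4\right)\right) = 4 - 24 = -20$)
$\left(U + N{\left(-8 \right)}\right) 12 = \left(53 - 20\right) 12 = 33 \cdot 12 = 396$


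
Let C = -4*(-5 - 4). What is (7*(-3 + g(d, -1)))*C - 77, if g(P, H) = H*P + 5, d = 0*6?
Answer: 427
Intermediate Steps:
d = 0
g(P, H) = 5 + H*P
C = 36 (C = -4*(-9) = 36)
(7*(-3 + g(d, -1)))*C - 77 = (7*(-3 + (5 - 1*0)))*36 - 77 = (7*(-3 + (5 + 0)))*36 - 77 = (7*(-3 + 5))*36 - 77 = (7*2)*36 - 77 = 14*36 - 77 = 504 - 77 = 427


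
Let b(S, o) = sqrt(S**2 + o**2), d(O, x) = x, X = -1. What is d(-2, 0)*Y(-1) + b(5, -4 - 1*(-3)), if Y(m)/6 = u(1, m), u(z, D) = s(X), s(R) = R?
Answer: sqrt(26) ≈ 5.0990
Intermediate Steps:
u(z, D) = -1
Y(m) = -6 (Y(m) = 6*(-1) = -6)
d(-2, 0)*Y(-1) + b(5, -4 - 1*(-3)) = 0*(-6) + sqrt(5**2 + (-4 - 1*(-3))**2) = 0 + sqrt(25 + (-4 + 3)**2) = 0 + sqrt(25 + (-1)**2) = 0 + sqrt(25 + 1) = 0 + sqrt(26) = sqrt(26)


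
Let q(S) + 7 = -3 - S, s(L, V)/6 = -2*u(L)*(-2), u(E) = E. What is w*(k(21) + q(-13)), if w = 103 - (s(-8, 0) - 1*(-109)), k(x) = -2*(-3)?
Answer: 1674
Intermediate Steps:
k(x) = 6
s(L, V) = 24*L (s(L, V) = 6*(-2*L*(-2)) = 6*(4*L) = 24*L)
q(S) = -10 - S (q(S) = -7 + (-3 - S) = -10 - S)
w = 186 (w = 103 - (24*(-8) - 1*(-109)) = 103 - (-192 + 109) = 103 - 1*(-83) = 103 + 83 = 186)
w*(k(21) + q(-13)) = 186*(6 + (-10 - 1*(-13))) = 186*(6 + (-10 + 13)) = 186*(6 + 3) = 186*9 = 1674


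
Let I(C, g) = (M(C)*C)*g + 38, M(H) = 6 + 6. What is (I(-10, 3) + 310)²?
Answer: 144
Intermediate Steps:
M(H) = 12
I(C, g) = 38 + 12*C*g (I(C, g) = (12*C)*g + 38 = 12*C*g + 38 = 38 + 12*C*g)
(I(-10, 3) + 310)² = ((38 + 12*(-10)*3) + 310)² = ((38 - 360) + 310)² = (-322 + 310)² = (-12)² = 144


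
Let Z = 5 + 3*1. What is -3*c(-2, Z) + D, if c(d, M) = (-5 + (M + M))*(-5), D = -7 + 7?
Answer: 165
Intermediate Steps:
D = 0
Z = 8 (Z = 5 + 3 = 8)
c(d, M) = 25 - 10*M (c(d, M) = (-5 + 2*M)*(-5) = 25 - 10*M)
-3*c(-2, Z) + D = -3*(25 - 10*8) + 0 = -3*(25 - 80) + 0 = -3*(-55) + 0 = 165 + 0 = 165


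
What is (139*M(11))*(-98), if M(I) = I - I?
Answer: 0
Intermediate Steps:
M(I) = 0
(139*M(11))*(-98) = (139*0)*(-98) = 0*(-98) = 0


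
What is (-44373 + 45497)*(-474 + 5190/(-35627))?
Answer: -18987044112/35627 ≈ -5.3294e+5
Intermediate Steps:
(-44373 + 45497)*(-474 + 5190/(-35627)) = 1124*(-474 + 5190*(-1/35627)) = 1124*(-474 - 5190/35627) = 1124*(-16892388/35627) = -18987044112/35627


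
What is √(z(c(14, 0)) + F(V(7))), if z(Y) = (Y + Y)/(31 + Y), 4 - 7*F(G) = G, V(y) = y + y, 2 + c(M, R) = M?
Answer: I*√78862/301 ≈ 0.93297*I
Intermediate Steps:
c(M, R) = -2 + M
V(y) = 2*y
F(G) = 4/7 - G/7
z(Y) = 2*Y/(31 + Y) (z(Y) = (2*Y)/(31 + Y) = 2*Y/(31 + Y))
√(z(c(14, 0)) + F(V(7))) = √(2*(-2 + 14)/(31 + (-2 + 14)) + (4/7 - 2*7/7)) = √(2*12/(31 + 12) + (4/7 - ⅐*14)) = √(2*12/43 + (4/7 - 2)) = √(2*12*(1/43) - 10/7) = √(24/43 - 10/7) = √(-262/301) = I*√78862/301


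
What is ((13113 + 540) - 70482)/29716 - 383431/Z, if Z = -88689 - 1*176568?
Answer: -193697603/414861948 ≈ -0.46690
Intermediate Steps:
Z = -265257 (Z = -88689 - 176568 = -265257)
((13113 + 540) - 70482)/29716 - 383431/Z = ((13113 + 540) - 70482)/29716 - 383431/(-265257) = (13653 - 70482)*(1/29716) - 383431*(-1/265257) = -56829*1/29716 + 383431/265257 = -2991/1564 + 383431/265257 = -193697603/414861948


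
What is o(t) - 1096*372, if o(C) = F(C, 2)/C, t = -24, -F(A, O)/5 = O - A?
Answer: -4892479/12 ≈ -4.0771e+5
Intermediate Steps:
F(A, O) = -5*O + 5*A (F(A, O) = -5*(O - A) = -5*O + 5*A)
o(C) = (-10 + 5*C)/C (o(C) = (-5*2 + 5*C)/C = (-10 + 5*C)/C)
o(t) - 1096*372 = (5 - 10/(-24)) - 1096*372 = (5 - 10*(-1/24)) - 407712 = (5 + 5/12) - 407712 = 65/12 - 407712 = -4892479/12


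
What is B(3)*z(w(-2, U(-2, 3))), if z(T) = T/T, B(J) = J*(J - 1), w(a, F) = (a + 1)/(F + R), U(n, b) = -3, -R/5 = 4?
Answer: 6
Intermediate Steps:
R = -20 (R = -5*4 = -20)
w(a, F) = (1 + a)/(-20 + F) (w(a, F) = (a + 1)/(F - 20) = (1 + a)/(-20 + F))
B(J) = J*(-1 + J)
z(T) = 1
B(3)*z(w(-2, U(-2, 3))) = (3*(-1 + 3))*1 = (3*2)*1 = 6*1 = 6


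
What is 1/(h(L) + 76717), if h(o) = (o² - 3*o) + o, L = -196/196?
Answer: 1/76720 ≈ 1.3034e-5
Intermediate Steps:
L = -1 (L = -196*1/196 = -1)
h(o) = o² - 2*o
1/(h(L) + 76717) = 1/(-(-2 - 1) + 76717) = 1/(-1*(-3) + 76717) = 1/(3 + 76717) = 1/76720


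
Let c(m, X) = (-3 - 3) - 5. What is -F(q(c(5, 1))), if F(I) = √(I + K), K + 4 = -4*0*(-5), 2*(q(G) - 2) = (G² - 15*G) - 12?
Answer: -3*√15 ≈ -11.619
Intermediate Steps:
c(m, X) = -11 (c(m, X) = -6 - 5 = -11)
q(G) = -4 + G²/2 - 15*G/2 (q(G) = 2 + ((G² - 15*G) - 12)/2 = 2 + (-12 + G² - 15*G)/2 = 2 + (-6 + G²/2 - 15*G/2) = -4 + G²/2 - 15*G/2)
K = -4 (K = -4 - 4*0*(-5) = -4 + 0*(-5) = -4 + 0 = -4)
F(I) = √(-4 + I) (F(I) = √(I - 4) = √(-4 + I))
-F(q(c(5, 1))) = -√(-4 + (-4 + (½)*(-11)² - 15/2*(-11))) = -√(-4 + (-4 + (½)*121 + 165/2)) = -√(-4 + (-4 + 121/2 + 165/2)) = -√(-4 + 139) = -√135 = -3*√15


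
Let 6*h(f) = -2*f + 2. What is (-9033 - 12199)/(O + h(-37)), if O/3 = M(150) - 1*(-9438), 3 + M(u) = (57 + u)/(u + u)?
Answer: -6369600/8495921 ≈ -0.74972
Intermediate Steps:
h(f) = 1/3 - f/3 (h(f) = (-2*f + 2)/6 = (2 - 2*f)/6 = 1/3 - f/3)
M(u) = -3 + (57 + u)/(2*u) (M(u) = -3 + (57 + u)/(u + u) = -3 + (57 + u)/((2*u)) = -3 + (57 + u)*(1/(2*u)) = -3 + (57 + u)/(2*u))
O = 2830707/100 (O = 3*((1/2)*(57 - 5*150)/150 - 1*(-9438)) = 3*((1/2)*(1/150)*(57 - 750) + 9438) = 3*((1/2)*(1/150)*(-693) + 9438) = 3*(-231/100 + 9438) = 3*(943569/100) = 2830707/100 ≈ 28307.)
(-9033 - 12199)/(O + h(-37)) = (-9033 - 12199)/(2830707/100 + (1/3 - 1/3*(-37))) = -21232/(2830707/100 + (1/3 + 37/3)) = -21232/(2830707/100 + 38/3) = -21232/8495921/300 = -21232*300/8495921 = -6369600/8495921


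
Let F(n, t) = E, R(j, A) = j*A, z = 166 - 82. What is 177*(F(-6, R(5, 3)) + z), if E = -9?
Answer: 13275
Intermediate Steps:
z = 84
R(j, A) = A*j
F(n, t) = -9
177*(F(-6, R(5, 3)) + z) = 177*(-9 + 84) = 177*75 = 13275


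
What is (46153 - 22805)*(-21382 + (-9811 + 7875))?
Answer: -544428664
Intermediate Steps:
(46153 - 22805)*(-21382 + (-9811 + 7875)) = 23348*(-21382 - 1936) = 23348*(-23318) = -544428664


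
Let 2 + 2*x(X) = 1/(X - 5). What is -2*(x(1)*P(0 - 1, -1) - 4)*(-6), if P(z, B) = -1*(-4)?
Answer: -102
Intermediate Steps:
P(z, B) = 4
x(X) = -1 + 1/(2*(-5 + X)) (x(X) = -1 + 1/(2*(X - 5)) = -1 + 1/(2*(-5 + X)))
-2*(x(1)*P(0 - 1, -1) - 4)*(-6) = -2*(((11/2 - 1*1)/(-5 + 1))*4 - 4)*(-6) = -2*(((11/2 - 1)/(-4))*4 - 4)*(-6) = -2*(-¼*9/2*4 - 4)*(-6) = -2*(-9/8*4 - 4)*(-6) = -2*(-9/2 - 4)*(-6) = -2*(-17/2)*(-6) = 17*(-6) = -102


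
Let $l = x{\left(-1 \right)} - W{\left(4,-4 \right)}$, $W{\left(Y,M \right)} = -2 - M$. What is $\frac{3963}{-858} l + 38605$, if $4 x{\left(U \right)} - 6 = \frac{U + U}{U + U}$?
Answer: $\frac{44165441}{1144} \approx 38606.0$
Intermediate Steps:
$x{\left(U \right)} = \frac{7}{4}$ ($x{\left(U \right)} = \frac{3}{2} + \frac{\left(U + U\right) \frac{1}{U + U}}{4} = \frac{3}{2} + \frac{2 U \frac{1}{2 U}}{4} = \frac{3}{2} + \frac{1}{4} \cdot 1 = \frac{3}{2} + \frac{1}{4} = \frac{7}{4}$)
$l = - \frac{1}{4}$ ($l = \frac{7}{4} - \left(-2 - -4\right) = \frac{7}{4} - \left(-2 + 4\right) = \frac{7}{4} - 2 = - \frac{1}{4} \approx -0.25$)
$\frac{3963}{-858} l + 38605 = \frac{3963}{-858} \left(- \frac{1}{4}\right) + 38605 = 3963 \left(- \frac{1}{858}\right) \left(- \frac{1}{4}\right) + 38605 = \left(- \frac{1321}{286}\right) \left(- \frac{1}{4}\right) + 38605 = \frac{1321}{1144} + 38605 = \frac{44165441}{1144}$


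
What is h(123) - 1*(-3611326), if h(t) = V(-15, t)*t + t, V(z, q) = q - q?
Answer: 3611449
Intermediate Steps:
V(z, q) = 0
h(t) = t (h(t) = 0*t + t = 0 + t = t)
h(123) - 1*(-3611326) = 123 - 1*(-3611326) = 123 + 3611326 = 3611449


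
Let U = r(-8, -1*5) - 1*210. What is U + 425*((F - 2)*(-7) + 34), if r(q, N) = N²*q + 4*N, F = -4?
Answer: 31870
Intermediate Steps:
r(q, N) = 4*N + q*N² (r(q, N) = q*N² + 4*N = 4*N + q*N²)
U = -430 (U = (-1*5)*(4 - 1*5*(-8)) - 1*210 = -5*(4 - 5*(-8)) - 210 = -5*(4 + 40) - 210 = -5*44 - 210 = -220 - 210 = -430)
U + 425*((F - 2)*(-7) + 34) = -430 + 425*((-4 - 2)*(-7) + 34) = -430 + 425*(-6*(-7) + 34) = -430 + 425*(42 + 34) = -430 + 425*76 = -430 + 32300 = 31870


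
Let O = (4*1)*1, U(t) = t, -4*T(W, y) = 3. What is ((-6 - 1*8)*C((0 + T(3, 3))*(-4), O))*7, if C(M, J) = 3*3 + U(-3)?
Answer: -588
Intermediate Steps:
T(W, y) = -¾ (T(W, y) = -¼*3 = -¾)
O = 4 (O = 4*1 = 4)
C(M, J) = 6 (C(M, J) = 3*3 - 3 = 9 - 3 = 6)
((-6 - 1*8)*C((0 + T(3, 3))*(-4), O))*7 = ((-6 - 1*8)*6)*7 = ((-6 - 8)*6)*7 = -14*6*7 = -84*7 = -588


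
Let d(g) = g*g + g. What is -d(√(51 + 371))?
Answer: -422 - √422 ≈ -442.54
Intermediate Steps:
d(g) = g + g² (d(g) = g² + g = g + g²)
-d(√(51 + 371)) = -√(51 + 371)*(1 + √(51 + 371)) = -√422*(1 + √422)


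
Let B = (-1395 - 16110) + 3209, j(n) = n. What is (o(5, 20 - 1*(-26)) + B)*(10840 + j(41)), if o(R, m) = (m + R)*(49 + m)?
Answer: -102836331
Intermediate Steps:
B = -14296 (B = -17505 + 3209 = -14296)
o(R, m) = (49 + m)*(R + m) (o(R, m) = (R + m)*(49 + m) = (49 + m)*(R + m))
(o(5, 20 - 1*(-26)) + B)*(10840 + j(41)) = (((20 - 1*(-26))² + 49*5 + 49*(20 - 1*(-26)) + 5*(20 - 1*(-26))) - 14296)*(10840 + 41) = (((20 + 26)² + 245 + 49*(20 + 26) + 5*(20 + 26)) - 14296)*10881 = ((46² + 245 + 49*46 + 5*46) - 14296)*10881 = ((2116 + 245 + 2254 + 230) - 14296)*10881 = (4845 - 14296)*10881 = -9451*10881 = -102836331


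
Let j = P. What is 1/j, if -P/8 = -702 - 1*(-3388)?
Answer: -1/21488 ≈ -4.6538e-5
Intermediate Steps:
P = -21488 (P = -8*(-702 - 1*(-3388)) = -8*(-702 + 3388) = -8*2686 = -21488)
j = -21488
1/j = 1/(-21488) = -1/21488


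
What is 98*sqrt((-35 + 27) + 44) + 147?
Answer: 735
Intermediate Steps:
98*sqrt((-35 + 27) + 44) + 147 = 98*sqrt(-8 + 44) + 147 = 98*sqrt(36) + 147 = 98*6 + 147 = 588 + 147 = 735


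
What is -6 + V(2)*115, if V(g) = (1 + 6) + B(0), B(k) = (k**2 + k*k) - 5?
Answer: 224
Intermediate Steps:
B(k) = -5 + 2*k**2 (B(k) = (k**2 + k**2) - 5 = 2*k**2 - 5 = -5 + 2*k**2)
V(g) = 2 (V(g) = (1 + 6) + (-5 + 2*0**2) = 7 + (-5 + 2*0) = 7 + (-5 + 0) = 7 - 5 = 2)
-6 + V(2)*115 = -6 + 2*115 = -6 + 230 = 224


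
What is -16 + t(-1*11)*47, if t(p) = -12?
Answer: -580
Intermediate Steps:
-16 + t(-1*11)*47 = -16 - 12*47 = -16 - 564 = -580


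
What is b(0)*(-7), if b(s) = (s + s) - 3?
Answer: 21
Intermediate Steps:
b(s) = -3 + 2*s (b(s) = 2*s - 3 = -3 + 2*s)
b(0)*(-7) = (-3 + 2*0)*(-7) = (-3 + 0)*(-7) = -3*(-7) = 21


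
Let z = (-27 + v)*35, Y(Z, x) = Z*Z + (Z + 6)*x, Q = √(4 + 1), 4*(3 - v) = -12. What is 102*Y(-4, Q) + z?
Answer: 897 + 204*√5 ≈ 1353.2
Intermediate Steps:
v = 6 (v = 3 - ¼*(-12) = 3 + 3 = 6)
Q = √5 ≈ 2.2361
Y(Z, x) = Z² + x*(6 + Z) (Y(Z, x) = Z² + (6 + Z)*x = Z² + x*(6 + Z))
z = -735 (z = (-27 + 6)*35 = -21*35 = -735)
102*Y(-4, Q) + z = 102*((-4)² + 6*√5 - 4*√5) - 735 = 102*(16 + 6*√5 - 4*√5) - 735 = 102*(16 + 2*√5) - 735 = (1632 + 204*√5) - 735 = 897 + 204*√5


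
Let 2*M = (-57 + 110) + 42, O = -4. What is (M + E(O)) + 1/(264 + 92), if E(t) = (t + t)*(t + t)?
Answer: 39695/356 ≈ 111.50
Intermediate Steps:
E(t) = 4*t² (E(t) = (2*t)*(2*t) = 4*t²)
M = 95/2 (M = ((-57 + 110) + 42)/2 = (53 + 42)/2 = (½)*95 = 95/2 ≈ 47.500)
(M + E(O)) + 1/(264 + 92) = (95/2 + 4*(-4)²) + 1/(264 + 92) = (95/2 + 4*16) + 1/356 = (95/2 + 64) + 1/356 = 223/2 + 1/356 = 39695/356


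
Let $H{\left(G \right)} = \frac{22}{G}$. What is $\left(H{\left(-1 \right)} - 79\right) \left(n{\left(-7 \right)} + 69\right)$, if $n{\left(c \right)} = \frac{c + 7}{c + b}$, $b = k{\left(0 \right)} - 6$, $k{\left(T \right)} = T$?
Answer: $-6969$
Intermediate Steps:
$b = -6$ ($b = 0 - 6 = -6$)
$n{\left(c \right)} = \frac{7 + c}{-6 + c}$ ($n{\left(c \right)} = \frac{c + 7}{c - 6} = \frac{7 + c}{-6 + c}$)
$\left(H{\left(-1 \right)} - 79\right) \left(n{\left(-7 \right)} + 69\right) = \left(\frac{22}{-1} - 79\right) \left(\frac{7 - 7}{-6 - 7} + 69\right) = \left(22 \left(-1\right) - 79\right) \left(\frac{1}{-13} \cdot 0 + 69\right) = \left(-22 - 79\right) \left(\left(- \frac{1}{13}\right) 0 + 69\right) = - 101 \left(0 + 69\right) = \left(-101\right) 69 = -6969$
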